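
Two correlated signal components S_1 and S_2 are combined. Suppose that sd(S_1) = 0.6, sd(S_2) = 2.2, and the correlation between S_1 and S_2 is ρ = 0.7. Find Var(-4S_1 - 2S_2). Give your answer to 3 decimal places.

39.904

Var(S_1) = (0.6)² = 0.36;  Var(S_2) = (2.2)² = 4.84
Cov(S_1,S_2) = ρ·sd(S_1)·sd(S_2) = 0.7·0.6·2.2 = 0.924
Var(-4S_1 - 2S_2) = (-4)²·Var(S_1) + (-2)²·Var(S_2) + 2·(-4)·(-2)·Cov(S_1,S_2)
= 16·0.36 + 4·4.84 + 16·0.924 = 39.904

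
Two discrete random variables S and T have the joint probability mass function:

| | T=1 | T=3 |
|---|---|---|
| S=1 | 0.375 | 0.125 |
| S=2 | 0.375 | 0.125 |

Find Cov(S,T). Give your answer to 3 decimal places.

E[S] = 1.5,  E[T] = 1.5
E[ST] = 2.25
Cov(S,T) = E[ST] − E[S]E[T] = 2.25 − (1.5)(1.5) = 0

0.000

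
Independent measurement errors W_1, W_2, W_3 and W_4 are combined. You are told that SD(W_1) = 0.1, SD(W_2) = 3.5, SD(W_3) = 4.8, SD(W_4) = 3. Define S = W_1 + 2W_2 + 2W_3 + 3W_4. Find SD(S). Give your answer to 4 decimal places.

V(W_1) = 0.01, V(W_2) = 12.25, V(W_3) = 23.04, V(W_4) = 9
By independence, V(S) = (1)²V(W_1) + (2)²V(W_2) + (2)²V(W_3) + (3)²V(W_4)
= (1)²·0.01 + (2)²·12.25 + (2)²·23.04 + (3)²·9 = 222.17
SD(S) = √222.17 ≈ 14.9054

14.9054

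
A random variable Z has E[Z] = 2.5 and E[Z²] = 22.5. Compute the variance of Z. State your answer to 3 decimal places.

16.250

Var(Z) = 22.5 − (2.5)² = 16.25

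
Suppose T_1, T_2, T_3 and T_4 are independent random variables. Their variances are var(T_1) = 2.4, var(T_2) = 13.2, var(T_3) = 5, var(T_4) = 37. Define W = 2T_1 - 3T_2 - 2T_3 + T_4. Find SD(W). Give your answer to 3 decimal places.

13.616

By independence, var(W) = (2)²var(T_1) + (-3)²var(T_2) + (-2)²var(T_3) + (1)²var(T_4)
= (2)²·2.4 + (-3)²·13.2 + (-2)²·5 + (1)²·37 = 185.4
SD(W) = √185.4 ≈ 13.616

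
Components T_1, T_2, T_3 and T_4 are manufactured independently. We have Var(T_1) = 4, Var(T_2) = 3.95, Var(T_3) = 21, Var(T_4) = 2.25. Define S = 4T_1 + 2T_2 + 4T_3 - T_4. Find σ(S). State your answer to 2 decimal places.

By independence, Var(S) = (4)²Var(T_1) + (2)²Var(T_2) + (4)²Var(T_3) + (-1)²Var(T_4)
= (4)²·4 + (2)²·3.95 + (4)²·21 + (-1)²·2.25 = 418.05
σ(S) = √418.05 ≈ 20.45

20.45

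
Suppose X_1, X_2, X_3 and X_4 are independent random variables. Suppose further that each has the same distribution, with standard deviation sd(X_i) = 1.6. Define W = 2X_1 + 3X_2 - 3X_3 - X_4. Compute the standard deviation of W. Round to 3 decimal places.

7.673

Var(X_i) = (1.6)² = 2.56
By independence, Var(W) = (2)²Var(X_1) + (3)²Var(X_2) + (-3)²Var(X_3) + (-1)²Var(X_4)
= (2)²·2.56 + (3)²·2.56 + (-3)²·2.56 + (-1)²·2.56 = 58.88
sd(W) = √58.88 ≈ 7.673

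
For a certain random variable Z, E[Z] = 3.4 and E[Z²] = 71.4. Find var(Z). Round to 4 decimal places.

var(Z) = 71.4 − (3.4)² = 59.84

59.8400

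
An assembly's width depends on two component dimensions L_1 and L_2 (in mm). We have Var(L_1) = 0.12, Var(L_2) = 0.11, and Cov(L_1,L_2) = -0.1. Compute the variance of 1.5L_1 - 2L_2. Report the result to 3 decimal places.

1.310

Var(1.5L_1 - 2L_2) = (1.5)²·Var(L_1) + (-2)²·Var(L_2) + 2·(1.5)·(-2)·Cov(L_1,L_2)
= 2.25·0.12 + 4·0.11 + -6·-0.1 = 1.31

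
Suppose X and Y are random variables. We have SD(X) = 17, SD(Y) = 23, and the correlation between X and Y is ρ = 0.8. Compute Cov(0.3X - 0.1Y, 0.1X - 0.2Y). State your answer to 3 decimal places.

-2.646

Var(X) = (17)² = 289;  Var(Y) = (23)² = 529
Cov(X,Y) = ρ·SD(X)·SD(Y) = 0.8·17·23 = 312.8
Cov(0.3X - 0.1Y, 0.1X - 0.2Y) = (0.3)(0.1)Var(X) + (-0.1)(-0.2)Var(Y) + [(0.3)(-0.2) + (-0.1)(0.1)]Cov(X,Y)
= 0.03·289 + 0.02·529 + -0.07·312.8 = -2.646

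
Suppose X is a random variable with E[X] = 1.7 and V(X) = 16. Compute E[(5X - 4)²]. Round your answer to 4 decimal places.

E[5X - 4] = 5·1.7 − 4 = 4.5
V(5X - 4) = (5)²·16 = 400
E[(5X - 4)²] = V((5X - 4)) + (E[(5X - 4)])² = 400 + (4.5)² = 420.25

420.2500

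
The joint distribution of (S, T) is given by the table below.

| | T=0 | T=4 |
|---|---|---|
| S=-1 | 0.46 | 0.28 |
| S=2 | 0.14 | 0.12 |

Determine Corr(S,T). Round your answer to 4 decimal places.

0.0745

E[S] = -0.22,  E[T] = 1.6
E[ST] = -0.16
cov(S,T) = E[ST] − E[S]E[T] = -0.16 − (-0.22)(1.6) = 0.192
V(S) = 1.7316,  V(T) = 3.84
ρ = 0.192 / √(1.7316·3.84) ≈ 0.0745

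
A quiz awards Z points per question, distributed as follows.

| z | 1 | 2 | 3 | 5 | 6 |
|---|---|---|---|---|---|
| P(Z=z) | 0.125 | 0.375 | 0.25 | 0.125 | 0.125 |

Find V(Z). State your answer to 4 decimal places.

E[Z] = (1)(0.125) + (2)(0.375) + (3)(0.25) + (5)(0.125) + (6)(0.125) = 3
E[Z²] = (1)²(0.125) + (2)²(0.375) + (3)²(0.25) + (5)²(0.125) + (6)²(0.125) = 11.5
V(Z) = E[Z²] − (E[Z])² = 11.5 − (3)² = 2.5

2.5000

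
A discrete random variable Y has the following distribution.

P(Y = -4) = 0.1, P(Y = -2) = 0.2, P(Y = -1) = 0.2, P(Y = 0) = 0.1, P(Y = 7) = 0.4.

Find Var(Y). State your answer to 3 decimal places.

18.960

E[Y] = (-4)(0.1) + (-2)(0.2) + (-1)(0.2) + (0)(0.1) + (7)(0.4) = 1.8
E[Y²] = (-4)²(0.1) + (-2)²(0.2) + (-1)²(0.2) + (0)²(0.1) + (7)²(0.4) = 22.2
Var(Y) = E[Y²] − (E[Y])² = 22.2 − (1.8)² = 18.96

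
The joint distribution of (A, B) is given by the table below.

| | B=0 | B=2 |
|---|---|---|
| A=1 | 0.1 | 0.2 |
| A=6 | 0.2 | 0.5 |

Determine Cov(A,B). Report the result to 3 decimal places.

E[A] = 4.5,  E[B] = 1.4
E[AB] = 6.4
Cov(A,B) = E[AB] − E[A]E[B] = 6.4 − (4.5)(1.4) = 0.1

0.100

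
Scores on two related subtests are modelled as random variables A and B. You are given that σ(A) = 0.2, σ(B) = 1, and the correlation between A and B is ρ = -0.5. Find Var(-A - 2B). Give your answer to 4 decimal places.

3.6400

Var(A) = (0.2)² = 0.04;  Var(B) = (1)² = 1
cov(A,B) = ρ·σ(A)·σ(B) = -0.5·0.2·1 = -0.1
Var(-A - 2B) = (-1)²·Var(A) + (-2)²·Var(B) + 2·(-1)·(-2)·cov(A,B)
= 1·0.04 + 4·1 + 4·-0.1 = 3.64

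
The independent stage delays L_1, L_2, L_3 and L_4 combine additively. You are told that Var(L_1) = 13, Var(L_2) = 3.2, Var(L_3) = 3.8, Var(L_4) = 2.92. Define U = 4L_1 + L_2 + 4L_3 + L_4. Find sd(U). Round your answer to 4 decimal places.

By independence, Var(U) = (4)²Var(L_1) + (1)²Var(L_2) + (4)²Var(L_3) + (1)²Var(L_4)
= (4)²·13 + (1)²·3.2 + (4)²·3.8 + (1)²·2.92 = 274.92
sd(U) = √274.92 ≈ 16.5807

16.5807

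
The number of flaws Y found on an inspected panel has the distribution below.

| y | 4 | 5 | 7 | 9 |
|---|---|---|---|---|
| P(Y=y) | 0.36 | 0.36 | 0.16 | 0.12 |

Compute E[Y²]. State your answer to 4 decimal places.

E[Y²] = (4)²(0.36) + (5)²(0.36) + (7)²(0.16) + (9)²(0.12) = 32.32

32.3200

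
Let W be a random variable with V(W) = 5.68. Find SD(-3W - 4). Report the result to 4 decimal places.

V(-3W - 4) = (-3)²·5.68 = 51.12
SD(-3W - 4) = √51.12 ≈ 7.1498

7.1498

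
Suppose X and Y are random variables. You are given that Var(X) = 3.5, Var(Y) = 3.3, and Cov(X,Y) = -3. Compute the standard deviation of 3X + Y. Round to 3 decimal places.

4.099

Var(3X + Y) = (3)²·Var(X) + (1)²·Var(Y) + 2·(3)·(1)·Cov(X,Y)
= 9·3.5 + 1·3.3 + 6·-3 = 16.8
SD(3X + Y) = √16.8 ≈ 4.099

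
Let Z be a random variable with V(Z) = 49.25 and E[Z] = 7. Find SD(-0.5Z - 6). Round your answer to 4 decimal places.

V(-0.5Z - 6) = (-0.5)²·49.25 = 12.3125
SD(-0.5Z - 6) = √12.3125 ≈ 3.5089

3.5089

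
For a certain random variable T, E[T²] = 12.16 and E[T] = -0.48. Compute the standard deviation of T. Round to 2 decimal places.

3.45

Var(T) = 12.16 − (-0.48)² = 11.9296
SD(T) = √11.9296 ≈ 3.45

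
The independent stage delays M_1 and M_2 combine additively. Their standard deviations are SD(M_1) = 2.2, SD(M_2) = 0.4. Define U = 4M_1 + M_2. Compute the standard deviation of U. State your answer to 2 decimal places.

Var(M_1) = 4.84, Var(M_2) = 0.16
By independence, Var(U) = (4)²Var(M_1) + (1)²Var(M_2)
= (4)²·4.84 + (1)²·0.16 = 77.6
SD(U) = √77.6 ≈ 8.81

8.81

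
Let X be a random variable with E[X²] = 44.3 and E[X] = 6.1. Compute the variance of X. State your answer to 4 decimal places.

Var(X) = 44.3 − (6.1)² = 7.09

7.0900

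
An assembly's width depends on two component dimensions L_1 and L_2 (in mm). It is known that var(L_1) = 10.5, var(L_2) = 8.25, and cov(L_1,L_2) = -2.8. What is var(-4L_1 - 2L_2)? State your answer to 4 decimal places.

156.2000

var(-4L_1 - 2L_2) = (-4)²·var(L_1) + (-2)²·var(L_2) + 2·(-4)·(-2)·cov(L_1,L_2)
= 16·10.5 + 4·8.25 + 16·-2.8 = 156.2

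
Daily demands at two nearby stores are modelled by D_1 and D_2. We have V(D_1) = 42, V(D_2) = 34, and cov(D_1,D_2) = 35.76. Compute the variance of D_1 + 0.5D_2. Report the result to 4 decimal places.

86.2600

V(D_1 + 0.5D_2) = (1)²·V(D_1) + (0.5)²·V(D_2) + 2·(1)·(0.5)·cov(D_1,D_2)
= 1·42 + 0.25·34 + 1·35.76 = 86.26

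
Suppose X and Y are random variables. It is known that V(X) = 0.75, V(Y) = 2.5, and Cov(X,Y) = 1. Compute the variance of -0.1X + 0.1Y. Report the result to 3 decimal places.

0.013

V(-0.1X + 0.1Y) = (-0.1)²·V(X) + (0.1)²·V(Y) + 2·(-0.1)·(0.1)·Cov(X,Y)
= 0.01·0.75 + 0.01·2.5 + -0.02·1 = 0.0125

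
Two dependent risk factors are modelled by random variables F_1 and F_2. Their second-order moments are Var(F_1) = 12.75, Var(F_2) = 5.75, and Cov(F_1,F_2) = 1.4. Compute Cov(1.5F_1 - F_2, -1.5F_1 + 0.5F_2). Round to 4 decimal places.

Cov(1.5F_1 - F_2, -1.5F_1 + 0.5F_2) = (1.5)(-1.5)Var(F_1) + (-1)(0.5)Var(F_2) + [(1.5)(0.5) + (-1)(-1.5)]Cov(F_1,F_2)
= -2.25·12.75 + -0.5·5.75 + 2.25·1.4 = -28.4125

-28.4125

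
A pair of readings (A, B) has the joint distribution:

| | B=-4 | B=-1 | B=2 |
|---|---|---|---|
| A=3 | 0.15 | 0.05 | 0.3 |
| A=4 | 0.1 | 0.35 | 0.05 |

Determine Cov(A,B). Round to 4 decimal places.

-0.3000

E[A] = 3.5,  E[B] = -0.7
E[AB] = -2.75
Cov(A,B) = E[AB] − E[A]E[B] = -2.75 − (3.5)(-0.7) = -0.3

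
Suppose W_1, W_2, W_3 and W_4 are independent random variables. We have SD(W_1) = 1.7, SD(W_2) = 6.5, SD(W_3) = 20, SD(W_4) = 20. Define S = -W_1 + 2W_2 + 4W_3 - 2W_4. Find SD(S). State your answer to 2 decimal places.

V(W_1) = 2.89, V(W_2) = 42.25, V(W_3) = 400, V(W_4) = 400
By independence, V(S) = (-1)²V(W_1) + (2)²V(W_2) + (4)²V(W_3) + (-2)²V(W_4)
= (-1)²·2.89 + (2)²·42.25 + (4)²·400 + (-2)²·400 = 8171.89
SD(S) = √8171.89 ≈ 90.40

90.40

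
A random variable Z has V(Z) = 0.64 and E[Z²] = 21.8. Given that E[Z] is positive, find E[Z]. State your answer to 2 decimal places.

(E[Z])² = E[Z²] − V(Z) = 21.8 − 0.64 = 21.16
E[Z] = √21.16 = 4.6

4.60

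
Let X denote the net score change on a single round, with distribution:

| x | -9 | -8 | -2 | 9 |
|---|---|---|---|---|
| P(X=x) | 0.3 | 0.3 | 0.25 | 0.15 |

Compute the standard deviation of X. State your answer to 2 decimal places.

6.21

E[X] = (-9)(0.3) + (-8)(0.3) + (-2)(0.25) + (9)(0.15) = -4.25
E[X²] = (-9)²(0.3) + (-8)²(0.3) + (-2)²(0.25) + (9)²(0.15) = 56.65
V(X) = E[X²] − (E[X])² = 56.65 − (-4.25)² = 38.5875
SD(X) = √38.5875 ≈ 6.21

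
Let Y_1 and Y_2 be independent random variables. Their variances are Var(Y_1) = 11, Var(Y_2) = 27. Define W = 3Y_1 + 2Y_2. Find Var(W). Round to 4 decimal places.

207.0000

By independence, Var(W) = (3)²Var(Y_1) + (2)²Var(Y_2)
= (3)²·11 + (2)²·27 = 207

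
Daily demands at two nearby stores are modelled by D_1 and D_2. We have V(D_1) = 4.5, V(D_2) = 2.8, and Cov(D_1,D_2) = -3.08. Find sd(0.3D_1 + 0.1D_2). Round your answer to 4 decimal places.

0.4982

V(0.3D_1 + 0.1D_2) = (0.3)²·V(D_1) + (0.1)²·V(D_2) + 2·(0.3)·(0.1)·Cov(D_1,D_2)
= 0.09·4.5 + 0.01·2.8 + 0.06·-3.08 = 0.2482
sd(0.3D_1 + 0.1D_2) = √0.2482 ≈ 0.4982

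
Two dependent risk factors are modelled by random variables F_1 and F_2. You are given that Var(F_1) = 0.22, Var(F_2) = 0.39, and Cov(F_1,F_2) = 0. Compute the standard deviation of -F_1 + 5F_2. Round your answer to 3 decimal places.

3.158

Var(-F_1 + 5F_2) = (-1)²·Var(F_1) + (5)²·Var(F_2) + 2·(-1)·(5)·Cov(F_1,F_2)
= 1·0.22 + 25·0.39 + -10·0 = 9.97
σ(-F_1 + 5F_2) = √9.97 ≈ 3.158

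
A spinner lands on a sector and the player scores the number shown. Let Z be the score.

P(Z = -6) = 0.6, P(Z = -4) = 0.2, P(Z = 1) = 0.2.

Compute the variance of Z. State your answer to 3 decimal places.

7.360

E[Z] = (-6)(0.6) + (-4)(0.2) + (1)(0.2) = -4.2
E[Z²] = (-6)²(0.6) + (-4)²(0.2) + (1)²(0.2) = 25
Var(Z) = E[Z²] − (E[Z])² = 25 − (-4.2)² = 7.36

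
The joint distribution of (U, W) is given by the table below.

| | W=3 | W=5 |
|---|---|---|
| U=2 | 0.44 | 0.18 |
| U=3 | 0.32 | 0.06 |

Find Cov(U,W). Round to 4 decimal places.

-0.0624

E[U] = 2.38,  E[W] = 3.48
E[UW] = 8.22
Cov(U,W) = E[UW] − E[U]E[W] = 8.22 − (2.38)(3.48) = -0.0624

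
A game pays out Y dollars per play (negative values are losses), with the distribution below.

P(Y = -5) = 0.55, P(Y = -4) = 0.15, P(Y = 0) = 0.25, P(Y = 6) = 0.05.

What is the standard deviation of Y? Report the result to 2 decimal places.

2.94

E[Y] = (-5)(0.55) + (-4)(0.15) + (0)(0.25) + (6)(0.05) = -3.05
E[Y²] = (-5)²(0.55) + (-4)²(0.15) + (0)²(0.25) + (6)²(0.05) = 17.95
Var(Y) = E[Y²] − (E[Y])² = 17.95 − (-3.05)² = 8.6475
σ(Y) = √8.6475 ≈ 2.94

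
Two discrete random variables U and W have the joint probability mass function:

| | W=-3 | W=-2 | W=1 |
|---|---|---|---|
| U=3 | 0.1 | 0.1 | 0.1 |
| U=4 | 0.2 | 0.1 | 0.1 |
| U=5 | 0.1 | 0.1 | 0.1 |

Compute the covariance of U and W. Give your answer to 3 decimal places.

0.000

E[U] = 4,  E[W] = -1.5
E[UW] = -6
Cov(U,W) = E[UW] − E[U]E[W] = -6 − (4)(-1.5) = 0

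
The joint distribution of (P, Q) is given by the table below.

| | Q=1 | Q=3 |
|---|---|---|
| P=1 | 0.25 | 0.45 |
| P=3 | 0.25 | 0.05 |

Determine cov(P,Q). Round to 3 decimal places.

-0.400

E[P] = 1.6,  E[Q] = 2
E[PQ] = 2.8
cov(P,Q) = E[PQ] − E[P]E[Q] = 2.8 − (1.6)(2) = -0.4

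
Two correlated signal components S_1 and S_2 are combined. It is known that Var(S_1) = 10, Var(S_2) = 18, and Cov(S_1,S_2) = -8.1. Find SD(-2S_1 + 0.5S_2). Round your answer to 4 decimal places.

Var(-2S_1 + 0.5S_2) = (-2)²·Var(S_1) + (0.5)²·Var(S_2) + 2·(-2)·(0.5)·Cov(S_1,S_2)
= 4·10 + 0.25·18 + -2·-8.1 = 60.7
SD(-2S_1 + 0.5S_2) = √60.7 ≈ 7.7910

7.7910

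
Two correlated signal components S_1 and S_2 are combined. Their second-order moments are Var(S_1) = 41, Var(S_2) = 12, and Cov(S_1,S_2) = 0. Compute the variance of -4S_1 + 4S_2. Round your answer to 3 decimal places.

Var(-4S_1 + 4S_2) = (-4)²·Var(S_1) + (4)²·Var(S_2) + 2·(-4)·(4)·Cov(S_1,S_2)
= 16·41 + 16·12 + -32·0 = 848

848.000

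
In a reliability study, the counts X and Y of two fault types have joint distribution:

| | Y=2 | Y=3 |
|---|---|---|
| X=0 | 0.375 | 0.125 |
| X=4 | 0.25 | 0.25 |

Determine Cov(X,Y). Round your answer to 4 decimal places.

E[X] = 2,  E[Y] = 2.375
E[XY] = 5
Cov(X,Y) = E[XY] − E[X]E[Y] = 5 − (2)(2.375) = 0.25

0.2500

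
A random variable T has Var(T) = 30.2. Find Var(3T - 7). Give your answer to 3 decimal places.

Var(3T - 7) = (3)²·Var(T) = 9·30.2 = 271.8

271.800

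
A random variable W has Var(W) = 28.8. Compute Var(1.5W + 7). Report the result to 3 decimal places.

64.800

Var(1.5W + 7) = (1.5)²·Var(W) = 2.25·28.8 = 64.8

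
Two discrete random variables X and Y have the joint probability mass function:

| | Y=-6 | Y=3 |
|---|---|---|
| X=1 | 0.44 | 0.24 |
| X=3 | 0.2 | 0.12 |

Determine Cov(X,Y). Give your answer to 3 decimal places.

E[X] = 1.64,  E[Y] = -2.76
E[XY] = -4.44
Cov(X,Y) = E[XY] − E[X]E[Y] = -4.44 − (1.64)(-2.76) = 0.0864

0.086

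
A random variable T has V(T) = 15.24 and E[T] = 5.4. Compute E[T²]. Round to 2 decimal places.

E[T²] = V(T) + (E[T])² = 15.24 + (5.4)² = 44.4

44.40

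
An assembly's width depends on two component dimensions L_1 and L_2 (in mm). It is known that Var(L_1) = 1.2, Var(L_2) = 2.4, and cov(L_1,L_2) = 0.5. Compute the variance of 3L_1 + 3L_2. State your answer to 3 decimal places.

41.400

Var(3L_1 + 3L_2) = (3)²·Var(L_1) + (3)²·Var(L_2) + 2·(3)·(3)·cov(L_1,L_2)
= 9·1.2 + 9·2.4 + 18·0.5 = 41.4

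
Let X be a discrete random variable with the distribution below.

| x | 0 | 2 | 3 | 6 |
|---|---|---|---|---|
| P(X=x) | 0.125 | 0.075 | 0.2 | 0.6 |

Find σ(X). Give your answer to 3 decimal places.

2.186

E[X] = (0)(0.125) + (2)(0.075) + (3)(0.2) + (6)(0.6) = 4.35
E[X²] = (0)²(0.125) + (2)²(0.075) + (3)²(0.2) + (6)²(0.6) = 23.7
var(X) = E[X²] − (E[X])² = 23.7 − (4.35)² = 4.7775
σ(X) = √4.7775 ≈ 2.186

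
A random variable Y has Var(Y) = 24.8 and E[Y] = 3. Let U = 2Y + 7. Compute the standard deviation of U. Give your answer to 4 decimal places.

9.9599

Var(2Y + 7) = (2)²·24.8 = 99.2
sd(U) = √99.2 ≈ 9.9599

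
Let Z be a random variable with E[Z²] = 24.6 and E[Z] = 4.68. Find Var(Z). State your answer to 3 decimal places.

2.698

Var(Z) = 24.6 − (4.68)² = 2.6976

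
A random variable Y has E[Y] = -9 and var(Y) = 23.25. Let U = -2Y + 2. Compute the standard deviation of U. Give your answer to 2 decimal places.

9.64

var(-2Y + 2) = (-2)²·23.25 = 93
σ(U) = √93 ≈ 9.64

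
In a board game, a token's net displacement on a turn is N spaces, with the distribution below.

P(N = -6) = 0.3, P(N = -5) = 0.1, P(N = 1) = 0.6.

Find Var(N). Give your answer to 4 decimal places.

E[N] = (-6)(0.3) + (-5)(0.1) + (1)(0.6) = -1.7
E[N²] = (-6)²(0.3) + (-5)²(0.1) + (1)²(0.6) = 13.9
Var(N) = E[N²] − (E[N])² = 13.9 − (-1.7)² = 11.01

11.0100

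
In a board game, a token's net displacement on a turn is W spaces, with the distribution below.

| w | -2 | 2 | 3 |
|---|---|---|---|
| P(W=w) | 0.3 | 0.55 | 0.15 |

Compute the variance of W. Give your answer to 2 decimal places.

E[W] = (-2)(0.3) + (2)(0.55) + (3)(0.15) = 0.95
E[W²] = (-2)²(0.3) + (2)²(0.55) + (3)²(0.15) = 4.75
Var(W) = E[W²] − (E[W])² = 4.75 − (0.95)² = 3.8475

3.85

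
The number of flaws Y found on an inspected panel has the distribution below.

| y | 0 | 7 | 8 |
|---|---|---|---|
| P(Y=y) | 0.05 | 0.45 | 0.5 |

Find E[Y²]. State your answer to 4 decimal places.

E[Y²] = (0)²(0.05) + (7)²(0.45) + (8)²(0.5) = 54.05

54.0500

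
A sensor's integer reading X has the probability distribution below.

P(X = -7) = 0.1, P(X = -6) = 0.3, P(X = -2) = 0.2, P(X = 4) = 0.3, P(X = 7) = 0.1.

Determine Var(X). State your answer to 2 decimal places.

E[X] = (-7)(0.1) + (-6)(0.3) + (-2)(0.2) + (4)(0.3) + (7)(0.1) = -1
E[X²] = (-7)²(0.1) + (-6)²(0.3) + (-2)²(0.2) + (4)²(0.3) + (7)²(0.1) = 26.2
Var(X) = E[X²] − (E[X])² = 26.2 − (-1)² = 25.2

25.20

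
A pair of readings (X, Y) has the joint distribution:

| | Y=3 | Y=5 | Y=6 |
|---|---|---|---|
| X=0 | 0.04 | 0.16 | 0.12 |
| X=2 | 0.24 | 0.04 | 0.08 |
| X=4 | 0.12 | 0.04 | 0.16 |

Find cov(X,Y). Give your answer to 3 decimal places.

-0.240

E[X] = 2,  E[Y] = 4.56
E[XY] = 8.88
cov(X,Y) = E[XY] − E[X]E[Y] = 8.88 − (2)(4.56) = -0.24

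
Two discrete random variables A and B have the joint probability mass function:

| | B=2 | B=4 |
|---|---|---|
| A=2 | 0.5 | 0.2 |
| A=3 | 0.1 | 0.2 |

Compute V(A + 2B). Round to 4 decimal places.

4.6900

E[A] = 2.3,  E[B] = 2.8,  E[AB] = 6.6
V(A) = 5.5 − (2.3)² = 0.21;  V(B) = 8.8 − (2.8)² = 0.96
Cov(A,B) = 6.6 − (2.3)(2.8) = 0.16
V(A + 2B) = (1)²·0.21 + (2)²·0.96 + 2·(1)·(2)·0.16 = 4.69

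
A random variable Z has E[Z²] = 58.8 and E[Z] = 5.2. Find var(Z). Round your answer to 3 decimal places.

31.760

var(Z) = 58.8 − (5.2)² = 31.76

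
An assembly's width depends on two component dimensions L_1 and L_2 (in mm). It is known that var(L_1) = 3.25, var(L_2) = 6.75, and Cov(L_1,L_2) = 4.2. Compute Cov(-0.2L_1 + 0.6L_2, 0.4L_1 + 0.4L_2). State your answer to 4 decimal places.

2.0320

Cov(-0.2L_1 + 0.6L_2, 0.4L_1 + 0.4L_2) = (-0.2)(0.4)var(L_1) + (0.6)(0.4)var(L_2) + [(-0.2)(0.4) + (0.6)(0.4)]Cov(L_1,L_2)
= -0.08·3.25 + 0.24·6.75 + 0.16·4.2 = 2.032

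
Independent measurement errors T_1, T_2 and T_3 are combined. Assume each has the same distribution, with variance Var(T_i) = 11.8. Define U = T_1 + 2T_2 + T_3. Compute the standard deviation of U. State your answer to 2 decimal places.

8.41

By independence, Var(U) = (1)²Var(T_1) + (2)²Var(T_2) + (1)²Var(T_3)
= (1)²·11.8 + (2)²·11.8 + (1)²·11.8 = 70.8
σ(U) = √70.8 ≈ 8.41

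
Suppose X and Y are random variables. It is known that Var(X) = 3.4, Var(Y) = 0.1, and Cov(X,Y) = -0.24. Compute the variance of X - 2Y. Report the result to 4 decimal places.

Var(X - 2Y) = (1)²·Var(X) + (-2)²·Var(Y) + 2·(1)·(-2)·Cov(X,Y)
= 1·3.4 + 4·0.1 + -4·-0.24 = 4.76

4.7600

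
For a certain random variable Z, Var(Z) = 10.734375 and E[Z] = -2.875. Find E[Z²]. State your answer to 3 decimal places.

19.000

E[Z²] = Var(Z) + (E[Z])² = 10.734375 + (-2.875)² = 19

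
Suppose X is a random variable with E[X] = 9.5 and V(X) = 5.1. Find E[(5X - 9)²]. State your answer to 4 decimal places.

E[5X - 9] = 5·9.5 − 9 = 38.5
V(5X - 9) = (5)²·5.1 = 127.5
E[(5X - 9)²] = V((5X - 9)) + (E[(5X - 9)])² = 127.5 + (38.5)² = 1609.75

1609.7500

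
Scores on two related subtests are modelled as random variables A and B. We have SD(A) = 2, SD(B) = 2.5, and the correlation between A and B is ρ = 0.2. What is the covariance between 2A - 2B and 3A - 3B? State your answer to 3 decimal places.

var(A) = (2)² = 4;  var(B) = (2.5)² = 6.25
Cov(A,B) = ρ·SD(A)·SD(B) = 0.2·2·2.5 = 1
Cov(2A - 2B, 3A - 3B) = (2)(3)var(A) + (-2)(-3)var(B) + [(2)(-3) + (-2)(3)]Cov(A,B)
= 6·4 + 6·6.25 + -12·1 = 49.5

49.500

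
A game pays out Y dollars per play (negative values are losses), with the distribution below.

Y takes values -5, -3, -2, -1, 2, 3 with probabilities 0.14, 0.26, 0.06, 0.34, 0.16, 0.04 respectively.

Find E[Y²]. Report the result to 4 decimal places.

7.4200

E[Y²] = (-5)²(0.14) + (-3)²(0.26) + (-2)²(0.06) + (-1)²(0.34) + (2)²(0.16) + (3)²(0.04) = 7.42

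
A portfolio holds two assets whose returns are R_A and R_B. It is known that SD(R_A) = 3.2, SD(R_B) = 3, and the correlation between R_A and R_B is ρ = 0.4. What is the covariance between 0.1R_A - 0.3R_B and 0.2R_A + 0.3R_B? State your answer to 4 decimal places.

V(R_A) = (3.2)² = 10.24;  V(R_B) = (3)² = 9
Cov(R_A,R_B) = ρ·SD(R_A)·SD(R_B) = 0.4·3.2·3 = 3.84
Cov(0.1R_A - 0.3R_B, 0.2R_A + 0.3R_B) = (0.1)(0.2)V(R_A) + (-0.3)(0.3)V(R_B) + [(0.1)(0.3) + (-0.3)(0.2)]Cov(R_A,R_B)
= 0.02·10.24 + -0.09·9 + -0.03·3.84 = -0.7204

-0.7204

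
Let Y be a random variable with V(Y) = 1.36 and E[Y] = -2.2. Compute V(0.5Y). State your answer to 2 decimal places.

V(0.5Y) = (0.5)²·V(Y) = 0.25·1.36 = 0.34

0.34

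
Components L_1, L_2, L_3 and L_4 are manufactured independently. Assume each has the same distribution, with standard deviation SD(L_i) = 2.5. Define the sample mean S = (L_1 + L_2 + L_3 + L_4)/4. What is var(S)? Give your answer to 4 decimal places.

var(L_i) = (2.5)² = 6.25
By independence, var(S) = (0.25)²var(L_1) + (0.25)²var(L_2) + (0.25)²var(L_3) + (0.25)²var(L_4)
= (0.25)²·6.25 + (0.25)²·6.25 + (0.25)²·6.25 + (0.25)²·6.25 = 1.5625

1.5625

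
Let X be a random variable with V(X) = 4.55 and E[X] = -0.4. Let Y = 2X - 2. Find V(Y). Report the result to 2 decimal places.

18.20

V(2X - 2) = (2)²·V(X) = 4·4.55 = 18.2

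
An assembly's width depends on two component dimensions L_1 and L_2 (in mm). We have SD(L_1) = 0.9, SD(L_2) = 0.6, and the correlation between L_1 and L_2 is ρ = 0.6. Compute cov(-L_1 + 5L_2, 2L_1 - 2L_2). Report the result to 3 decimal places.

-1.332

var(L_1) = (0.9)² = 0.81;  var(L_2) = (0.6)² = 0.36
cov(L_1,L_2) = ρ·SD(L_1)·SD(L_2) = 0.6·0.9·0.6 = 0.324
cov(-L_1 + 5L_2, 2L_1 - 2L_2) = (-1)(2)var(L_1) + (5)(-2)var(L_2) + [(-1)(-2) + (5)(2)]cov(L_1,L_2)
= -2·0.81 + -10·0.36 + 12·0.324 = -1.332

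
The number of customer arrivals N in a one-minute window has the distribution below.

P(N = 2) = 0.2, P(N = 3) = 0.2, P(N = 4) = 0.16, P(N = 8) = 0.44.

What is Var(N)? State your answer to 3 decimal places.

6.694

E[N] = (2)(0.2) + (3)(0.2) + (4)(0.16) + (8)(0.44) = 5.16
E[N²] = (2)²(0.2) + (3)²(0.2) + (4)²(0.16) + (8)²(0.44) = 33.32
Var(N) = E[N²] − (E[N])² = 33.32 − (5.16)² = 6.6944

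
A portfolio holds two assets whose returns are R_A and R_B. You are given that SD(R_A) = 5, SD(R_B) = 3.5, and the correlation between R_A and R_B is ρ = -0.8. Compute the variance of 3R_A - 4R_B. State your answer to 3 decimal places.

757.000

var(R_A) = (5)² = 25;  var(R_B) = (3.5)² = 12.25
Cov(R_A,R_B) = ρ·SD(R_A)·SD(R_B) = -0.8·5·3.5 = -14
var(3R_A - 4R_B) = (3)²·var(R_A) + (-4)²·var(R_B) + 2·(3)·(-4)·Cov(R_A,R_B)
= 9·25 + 16·12.25 + -24·-14 = 757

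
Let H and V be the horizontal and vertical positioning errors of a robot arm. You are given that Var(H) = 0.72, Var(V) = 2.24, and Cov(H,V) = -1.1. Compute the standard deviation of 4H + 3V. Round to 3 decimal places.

Var(4H + 3V) = (4)²·Var(H) + (3)²·Var(V) + 2·(4)·(3)·Cov(H,V)
= 16·0.72 + 9·2.24 + 24·-1.1 = 5.28
sd(4H + 3V) = √5.28 ≈ 2.298

2.298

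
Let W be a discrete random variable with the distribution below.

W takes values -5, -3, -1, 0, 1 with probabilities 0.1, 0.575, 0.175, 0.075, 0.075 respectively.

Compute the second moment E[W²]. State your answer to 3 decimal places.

E[W²] = (-5)²(0.1) + (-3)²(0.575) + (-1)²(0.175) + (0)²(0.075) + (1)²(0.075) = 7.925

7.925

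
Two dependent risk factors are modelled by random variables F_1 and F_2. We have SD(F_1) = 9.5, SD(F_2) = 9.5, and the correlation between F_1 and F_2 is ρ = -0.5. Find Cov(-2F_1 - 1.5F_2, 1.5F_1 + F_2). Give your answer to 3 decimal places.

-214.344

Var(F_1) = (9.5)² = 90.25;  Var(F_2) = (9.5)² = 90.25
Cov(F_1,F_2) = ρ·SD(F_1)·SD(F_2) = -0.5·9.5·9.5 = -45.125
Cov(-2F_1 - 1.5F_2, 1.5F_1 + F_2) = (-2)(1.5)Var(F_1) + (-1.5)(1)Var(F_2) + [(-2)(1) + (-1.5)(1.5)]Cov(F_1,F_2)
= -3·90.25 + -1.5·90.25 + -4.25·-45.125 = -214.34375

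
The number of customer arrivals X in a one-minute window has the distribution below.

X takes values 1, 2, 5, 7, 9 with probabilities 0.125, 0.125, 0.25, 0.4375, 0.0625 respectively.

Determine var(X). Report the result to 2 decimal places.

E[X] = (1)(0.125) + (2)(0.125) + (5)(0.25) + (7)(0.4375) + (9)(0.0625) = 5.25
E[X²] = (1)²(0.125) + (2)²(0.125) + (5)²(0.25) + (7)²(0.4375) + (9)²(0.0625) = 33.375
var(X) = E[X²] − (E[X])² = 33.375 − (5.25)² = 5.8125

5.81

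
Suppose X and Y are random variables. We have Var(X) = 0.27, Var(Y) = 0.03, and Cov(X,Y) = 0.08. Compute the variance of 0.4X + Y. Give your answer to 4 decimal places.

Var(0.4X + Y) = (0.4)²·Var(X) + (1)²·Var(Y) + 2·(0.4)·(1)·Cov(X,Y)
= 0.16·0.27 + 1·0.03 + 0.8·0.08 = 0.1372

0.1372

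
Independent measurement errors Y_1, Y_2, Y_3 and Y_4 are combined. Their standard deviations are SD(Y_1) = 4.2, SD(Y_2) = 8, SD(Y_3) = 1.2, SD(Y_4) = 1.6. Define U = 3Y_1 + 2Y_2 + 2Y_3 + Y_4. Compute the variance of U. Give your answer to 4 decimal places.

Var(Y_1) = 17.64, Var(Y_2) = 64, Var(Y_3) = 1.44, Var(Y_4) = 2.56
By independence, Var(U) = (3)²Var(Y_1) + (2)²Var(Y_2) + (2)²Var(Y_3) + (1)²Var(Y_4)
= (3)²·17.64 + (2)²·64 + (2)²·1.44 + (1)²·2.56 = 423.08

423.0800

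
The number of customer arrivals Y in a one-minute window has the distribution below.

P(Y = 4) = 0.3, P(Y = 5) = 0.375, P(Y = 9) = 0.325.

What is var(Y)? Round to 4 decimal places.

4.5000

E[Y] = (4)(0.3) + (5)(0.375) + (9)(0.325) = 6
E[Y²] = (4)²(0.3) + (5)²(0.375) + (9)²(0.325) = 40.5
var(Y) = E[Y²] − (E[Y])² = 40.5 − (6)² = 4.5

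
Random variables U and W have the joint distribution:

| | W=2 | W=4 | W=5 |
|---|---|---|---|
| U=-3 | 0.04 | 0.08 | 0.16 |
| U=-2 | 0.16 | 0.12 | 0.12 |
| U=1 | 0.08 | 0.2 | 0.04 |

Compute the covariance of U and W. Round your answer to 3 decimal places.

E[U] = -1.32,  E[W] = 3.76
E[UW] = -5.24
Cov(U,W) = E[UW] − E[U]E[W] = -5.24 − (-1.32)(3.76) = -0.2768

-0.277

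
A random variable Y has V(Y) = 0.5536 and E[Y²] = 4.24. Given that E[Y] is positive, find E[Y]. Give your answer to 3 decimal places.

1.920

(E[Y])² = E[Y²] − V(Y) = 4.24 − 0.5536 = 3.6864
E[Y] = √3.6864 = 1.92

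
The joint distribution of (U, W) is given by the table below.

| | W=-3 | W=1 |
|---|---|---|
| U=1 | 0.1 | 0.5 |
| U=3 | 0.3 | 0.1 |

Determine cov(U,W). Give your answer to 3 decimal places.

E[U] = 1.8,  E[W] = -0.6
E[UW] = -2.2
cov(U,W) = E[UW] − E[U]E[W] = -2.2 − (1.8)(-0.6) = -1.12

-1.120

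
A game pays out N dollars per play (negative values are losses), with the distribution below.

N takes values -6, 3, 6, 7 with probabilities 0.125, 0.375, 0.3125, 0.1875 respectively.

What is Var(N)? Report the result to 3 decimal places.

E[N] = (-6)(0.125) + (3)(0.375) + (6)(0.3125) + (7)(0.1875) = 3.5625
E[N²] = (-6)²(0.125) + (3)²(0.375) + (6)²(0.3125) + (7)²(0.1875) = 28.3125
Var(N) = E[N²] − (E[N])² = 28.3125 − (3.5625)² = 15.62109375

15.621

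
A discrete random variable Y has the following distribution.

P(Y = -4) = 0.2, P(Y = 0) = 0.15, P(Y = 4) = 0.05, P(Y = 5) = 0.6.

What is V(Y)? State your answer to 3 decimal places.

E[Y] = (-4)(0.2) + (0)(0.15) + (4)(0.05) + (5)(0.6) = 2.4
E[Y²] = (-4)²(0.2) + (0)²(0.15) + (4)²(0.05) + (5)²(0.6) = 19
V(Y) = E[Y²] − (E[Y])² = 19 − (2.4)² = 13.24

13.240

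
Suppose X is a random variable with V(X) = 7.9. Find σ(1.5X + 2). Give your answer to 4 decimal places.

V(1.5X + 2) = (1.5)²·7.9 = 17.775
σ(1.5X + 2) = √17.775 ≈ 4.2160

4.2160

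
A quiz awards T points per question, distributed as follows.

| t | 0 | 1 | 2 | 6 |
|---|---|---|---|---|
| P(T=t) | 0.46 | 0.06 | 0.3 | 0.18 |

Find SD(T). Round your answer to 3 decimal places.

E[T] = (0)(0.46) + (1)(0.06) + (2)(0.3) + (6)(0.18) = 1.74
E[T²] = (0)²(0.46) + (1)²(0.06) + (2)²(0.3) + (6)²(0.18) = 7.74
var(T) = E[T²] − (E[T])² = 7.74 − (1.74)² = 4.7124
SD(T) = √4.7124 ≈ 2.171

2.171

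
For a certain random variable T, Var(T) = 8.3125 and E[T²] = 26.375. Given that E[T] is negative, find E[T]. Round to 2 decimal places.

-4.25

(E[T])² = E[T²] − Var(T) = 26.375 − 8.3125 = 18.0625
E[T] = −√18.0625 = -4.25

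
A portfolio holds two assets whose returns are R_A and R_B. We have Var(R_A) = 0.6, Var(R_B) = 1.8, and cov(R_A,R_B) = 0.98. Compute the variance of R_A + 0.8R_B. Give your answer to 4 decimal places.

Var(R_A + 0.8R_B) = (1)²·Var(R_A) + (0.8)²·Var(R_B) + 2·(1)·(0.8)·cov(R_A,R_B)
= 1·0.6 + 0.64·1.8 + 1.6·0.98 = 3.32

3.3200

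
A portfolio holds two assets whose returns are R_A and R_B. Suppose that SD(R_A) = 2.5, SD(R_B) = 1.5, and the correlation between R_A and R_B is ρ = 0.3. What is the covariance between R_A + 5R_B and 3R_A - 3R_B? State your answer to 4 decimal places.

Var(R_A) = (2.5)² = 6.25;  Var(R_B) = (1.5)² = 2.25
Cov(R_A,R_B) = ρ·SD(R_A)·SD(R_B) = 0.3·2.5·1.5 = 1.125
Cov(R_A + 5R_B, 3R_A - 3R_B) = (1)(3)Var(R_A) + (5)(-3)Var(R_B) + [(1)(-3) + (5)(3)]Cov(R_A,R_B)
= 3·6.25 + -15·2.25 + 12·1.125 = -1.5

-1.5000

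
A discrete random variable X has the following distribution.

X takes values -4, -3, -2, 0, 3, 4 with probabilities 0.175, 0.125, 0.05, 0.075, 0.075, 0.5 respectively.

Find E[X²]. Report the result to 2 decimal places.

12.80

E[X²] = (-4)²(0.175) + (-3)²(0.125) + (-2)²(0.05) + (0)²(0.075) + (3)²(0.075) + (4)²(0.5) = 12.8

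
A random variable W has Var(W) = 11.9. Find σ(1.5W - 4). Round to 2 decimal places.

Var(1.5W - 4) = (1.5)²·11.9 = 26.775
σ(1.5W - 4) = √26.775 ≈ 5.17

5.17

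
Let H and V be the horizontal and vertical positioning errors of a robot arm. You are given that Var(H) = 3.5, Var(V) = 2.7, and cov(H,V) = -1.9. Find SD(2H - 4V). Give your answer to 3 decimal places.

Var(2H - 4V) = (2)²·Var(H) + (-4)²·Var(V) + 2·(2)·(-4)·cov(H,V)
= 4·3.5 + 16·2.7 + -16·-1.9 = 87.6
SD(2H - 4V) = √87.6 ≈ 9.359

9.359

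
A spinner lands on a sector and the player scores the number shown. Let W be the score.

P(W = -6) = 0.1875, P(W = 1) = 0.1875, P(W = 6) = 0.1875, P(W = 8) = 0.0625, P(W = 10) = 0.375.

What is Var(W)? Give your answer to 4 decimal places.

35.4961

E[W] = (-6)(0.1875) + (1)(0.1875) + (6)(0.1875) + (8)(0.0625) + (10)(0.375) = 4.4375
E[W²] = (-6)²(0.1875) + (1)²(0.1875) + (6)²(0.1875) + (8)²(0.0625) + (10)²(0.375) = 55.1875
Var(W) = E[W²] − (E[W])² = 55.1875 − (4.4375)² = 35.49609375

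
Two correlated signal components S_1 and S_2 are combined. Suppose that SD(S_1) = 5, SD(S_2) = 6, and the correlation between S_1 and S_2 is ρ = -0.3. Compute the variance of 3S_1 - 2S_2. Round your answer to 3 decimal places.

477.000

Var(S_1) = (5)² = 25;  Var(S_2) = (6)² = 36
Cov(S_1,S_2) = ρ·SD(S_1)·SD(S_2) = -0.3·5·6 = -9
Var(3S_1 - 2S_2) = (3)²·Var(S_1) + (-2)²·Var(S_2) + 2·(3)·(-2)·Cov(S_1,S_2)
= 9·25 + 4·36 + -12·-9 = 477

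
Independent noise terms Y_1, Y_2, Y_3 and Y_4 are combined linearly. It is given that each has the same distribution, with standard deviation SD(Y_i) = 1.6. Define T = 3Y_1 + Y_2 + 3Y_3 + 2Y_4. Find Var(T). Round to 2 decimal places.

58.88

Var(Y_i) = (1.6)² = 2.56
By independence, Var(T) = (3)²Var(Y_1) + (1)²Var(Y_2) + (3)²Var(Y_3) + (2)²Var(Y_4)
= (3)²·2.56 + (1)²·2.56 + (3)²·2.56 + (2)²·2.56 = 58.88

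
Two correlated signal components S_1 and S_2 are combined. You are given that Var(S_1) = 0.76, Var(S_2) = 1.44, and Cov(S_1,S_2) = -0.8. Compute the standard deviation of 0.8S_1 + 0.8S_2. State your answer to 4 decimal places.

Var(0.8S_1 + 0.8S_2) = (0.8)²·Var(S_1) + (0.8)²·Var(S_2) + 2·(0.8)·(0.8)·Cov(S_1,S_2)
= 0.64·0.76 + 0.64·1.44 + 1.28·-0.8 = 0.384
SD(0.8S_1 + 0.8S_2) = √0.384 ≈ 0.6197

0.6197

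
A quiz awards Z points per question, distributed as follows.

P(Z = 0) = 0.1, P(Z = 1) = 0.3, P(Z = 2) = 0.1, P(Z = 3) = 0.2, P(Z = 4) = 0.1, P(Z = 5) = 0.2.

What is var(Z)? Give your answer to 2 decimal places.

2.85

E[Z] = (0)(0.1) + (1)(0.3) + (2)(0.1) + (3)(0.2) + (4)(0.1) + (5)(0.2) = 2.5
E[Z²] = (0)²(0.1) + (1)²(0.3) + (2)²(0.1) + (3)²(0.2) + (4)²(0.1) + (5)²(0.2) = 9.1
var(Z) = E[Z²] − (E[Z])² = 9.1 − (2.5)² = 2.85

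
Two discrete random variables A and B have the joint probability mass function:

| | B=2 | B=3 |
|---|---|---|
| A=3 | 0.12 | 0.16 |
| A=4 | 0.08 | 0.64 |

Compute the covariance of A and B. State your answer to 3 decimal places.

0.064

E[A] = 3.72,  E[B] = 2.8
E[AB] = 10.48
Cov(A,B) = E[AB] − E[A]E[B] = 10.48 − (3.72)(2.8) = 0.064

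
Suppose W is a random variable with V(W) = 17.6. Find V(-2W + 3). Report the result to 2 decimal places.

V(-2W + 3) = (-2)²·V(W) = 4·17.6 = 70.4

70.40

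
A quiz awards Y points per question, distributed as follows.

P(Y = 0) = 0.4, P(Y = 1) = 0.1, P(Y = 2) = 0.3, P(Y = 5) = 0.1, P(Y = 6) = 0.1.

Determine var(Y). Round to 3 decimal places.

4.160

E[Y] = (0)(0.4) + (1)(0.1) + (2)(0.3) + (5)(0.1) + (6)(0.1) = 1.8
E[Y²] = (0)²(0.4) + (1)²(0.1) + (2)²(0.3) + (5)²(0.1) + (6)²(0.1) = 7.4
var(Y) = E[Y²] − (E[Y])² = 7.4 − (1.8)² = 4.16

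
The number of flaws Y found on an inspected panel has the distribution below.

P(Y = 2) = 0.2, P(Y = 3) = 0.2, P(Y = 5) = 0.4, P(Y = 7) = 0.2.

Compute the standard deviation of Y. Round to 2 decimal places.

E[Y] = (2)(0.2) + (3)(0.2) + (5)(0.4) + (7)(0.2) = 4.4
E[Y²] = (2)²(0.2) + (3)²(0.2) + (5)²(0.4) + (7)²(0.2) = 22.4
Var(Y) = E[Y²] − (E[Y])² = 22.4 − (4.4)² = 3.04
σ(Y) = √3.04 ≈ 1.74

1.74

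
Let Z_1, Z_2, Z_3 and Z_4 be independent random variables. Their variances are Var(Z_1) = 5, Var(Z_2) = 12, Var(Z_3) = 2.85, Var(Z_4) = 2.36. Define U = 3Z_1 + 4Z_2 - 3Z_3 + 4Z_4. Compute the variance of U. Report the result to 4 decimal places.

300.4100

By independence, Var(U) = (3)²Var(Z_1) + (4)²Var(Z_2) + (-3)²Var(Z_3) + (4)²Var(Z_4)
= (3)²·5 + (4)²·12 + (-3)²·2.85 + (4)²·2.36 = 300.41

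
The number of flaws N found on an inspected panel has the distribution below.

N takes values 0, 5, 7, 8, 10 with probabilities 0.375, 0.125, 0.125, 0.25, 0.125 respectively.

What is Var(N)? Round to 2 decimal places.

E[N] = (0)(0.375) + (5)(0.125) + (7)(0.125) + (8)(0.25) + (10)(0.125) = 4.75
E[N²] = (0)²(0.375) + (5)²(0.125) + (7)²(0.125) + (8)²(0.25) + (10)²(0.125) = 37.75
Var(N) = E[N²] − (E[N])² = 37.75 − (4.75)² = 15.1875

15.19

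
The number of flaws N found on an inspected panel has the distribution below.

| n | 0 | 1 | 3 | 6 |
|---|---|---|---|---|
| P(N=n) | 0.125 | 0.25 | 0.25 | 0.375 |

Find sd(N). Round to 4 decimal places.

2.3318

E[N] = (0)(0.125) + (1)(0.25) + (3)(0.25) + (6)(0.375) = 3.25
E[N²] = (0)²(0.125) + (1)²(0.25) + (3)²(0.25) + (6)²(0.375) = 16
var(N) = E[N²] − (E[N])² = 16 − (3.25)² = 5.4375
sd(N) = √5.4375 ≈ 2.3318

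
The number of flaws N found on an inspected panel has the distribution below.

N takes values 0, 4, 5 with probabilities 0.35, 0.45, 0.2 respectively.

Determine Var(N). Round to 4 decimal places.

4.3600

E[N] = (0)(0.35) + (4)(0.45) + (5)(0.2) = 2.8
E[N²] = (0)²(0.35) + (4)²(0.45) + (5)²(0.2) = 12.2
Var(N) = E[N²] − (E[N])² = 12.2 − (2.8)² = 4.36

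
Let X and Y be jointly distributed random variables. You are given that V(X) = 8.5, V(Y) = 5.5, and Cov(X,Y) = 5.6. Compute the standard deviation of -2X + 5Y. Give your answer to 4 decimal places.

V(-2X + 5Y) = (-2)²·V(X) + (5)²·V(Y) + 2·(-2)·(5)·Cov(X,Y)
= 4·8.5 + 25·5.5 + -20·5.6 = 59.5
sd(-2X + 5Y) = √59.5 ≈ 7.7136

7.7136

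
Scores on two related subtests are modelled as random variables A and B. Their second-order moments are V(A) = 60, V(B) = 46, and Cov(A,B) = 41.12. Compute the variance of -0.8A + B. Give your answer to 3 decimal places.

V(-0.8A + B) = (-0.8)²·V(A) + (1)²·V(B) + 2·(-0.8)·(1)·Cov(A,B)
= 0.64·60 + 1·46 + -1.6·41.12 = 18.608

18.608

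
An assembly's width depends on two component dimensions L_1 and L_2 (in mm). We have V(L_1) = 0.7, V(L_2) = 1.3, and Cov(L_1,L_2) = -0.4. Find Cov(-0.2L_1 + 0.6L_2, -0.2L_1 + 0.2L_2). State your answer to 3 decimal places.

0.248

Cov(-0.2L_1 + 0.6L_2, -0.2L_1 + 0.2L_2) = (-0.2)(-0.2)V(L_1) + (0.6)(0.2)V(L_2) + [(-0.2)(0.2) + (0.6)(-0.2)]Cov(L_1,L_2)
= 0.04·0.7 + 0.12·1.3 + -0.16·-0.4 = 0.248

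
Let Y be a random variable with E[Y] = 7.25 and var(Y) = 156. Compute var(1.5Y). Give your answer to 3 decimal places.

351.000

var(1.5Y) = (1.5)²·var(Y) = 2.25·156 = 351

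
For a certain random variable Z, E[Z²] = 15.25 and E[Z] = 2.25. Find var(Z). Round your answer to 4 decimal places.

var(Z) = 15.25 − (2.25)² = 10.1875

10.1875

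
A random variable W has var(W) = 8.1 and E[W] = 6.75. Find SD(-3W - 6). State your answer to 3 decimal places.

8.538

var(-3W - 6) = (-3)²·8.1 = 72.9
SD(-3W - 6) = √72.9 ≈ 8.538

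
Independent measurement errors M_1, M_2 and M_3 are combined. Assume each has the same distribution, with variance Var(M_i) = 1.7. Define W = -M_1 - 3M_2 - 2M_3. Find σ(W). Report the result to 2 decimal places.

4.88

By independence, Var(W) = (-1)²Var(M_1) + (-3)²Var(M_2) + (-2)²Var(M_3)
= (-1)²·1.7 + (-3)²·1.7 + (-2)²·1.7 = 23.8
σ(W) = √23.8 ≈ 4.88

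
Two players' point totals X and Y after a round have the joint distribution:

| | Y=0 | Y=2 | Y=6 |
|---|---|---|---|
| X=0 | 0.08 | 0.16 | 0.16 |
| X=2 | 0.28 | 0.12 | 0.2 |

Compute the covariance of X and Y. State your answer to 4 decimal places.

-0.3840

E[X] = 1.2,  E[Y] = 2.72
E[XY] = 2.88
cov(X,Y) = E[XY] − E[X]E[Y] = 2.88 − (1.2)(2.72) = -0.384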